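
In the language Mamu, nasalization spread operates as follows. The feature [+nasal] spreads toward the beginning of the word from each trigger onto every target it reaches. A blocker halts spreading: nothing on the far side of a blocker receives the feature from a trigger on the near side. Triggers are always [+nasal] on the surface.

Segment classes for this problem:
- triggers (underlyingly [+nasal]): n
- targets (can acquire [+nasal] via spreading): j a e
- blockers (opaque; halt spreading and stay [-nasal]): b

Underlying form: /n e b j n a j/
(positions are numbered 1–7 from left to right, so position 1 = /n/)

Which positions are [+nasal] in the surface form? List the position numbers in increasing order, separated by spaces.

1 4 5

From /n/ at 1 leftward: word edge.
From /n/ at 5 leftward: 4 /j/ → [+nasal]; 3 /b/ blocks.
Targets with no active source: positions 2 6 7 stay [-nasal].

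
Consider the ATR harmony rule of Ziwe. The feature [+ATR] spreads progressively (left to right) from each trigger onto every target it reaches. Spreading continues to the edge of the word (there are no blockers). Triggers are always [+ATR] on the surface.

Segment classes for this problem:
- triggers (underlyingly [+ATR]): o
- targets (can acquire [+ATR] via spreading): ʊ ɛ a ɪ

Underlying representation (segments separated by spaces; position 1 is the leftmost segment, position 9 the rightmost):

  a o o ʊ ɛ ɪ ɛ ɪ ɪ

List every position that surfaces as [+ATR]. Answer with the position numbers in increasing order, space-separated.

2 3 4 5 6 7 8 9

From /o/ at 2 rightward: 3 /o/ is itself a trigger — this domain ends here.
From /o/ at 3 rightward: 4 /ʊ/ → [+ATR]; 5 /ɛ/ → [+ATR]; 6 /ɪ/ → [+ATR]; 7 /ɛ/ → [+ATR]; 8 /ɪ/ → [+ATR]; 9 /ɪ/ → [+ATR]; word edge.
Target with no active source: position 1 stays [-ATR].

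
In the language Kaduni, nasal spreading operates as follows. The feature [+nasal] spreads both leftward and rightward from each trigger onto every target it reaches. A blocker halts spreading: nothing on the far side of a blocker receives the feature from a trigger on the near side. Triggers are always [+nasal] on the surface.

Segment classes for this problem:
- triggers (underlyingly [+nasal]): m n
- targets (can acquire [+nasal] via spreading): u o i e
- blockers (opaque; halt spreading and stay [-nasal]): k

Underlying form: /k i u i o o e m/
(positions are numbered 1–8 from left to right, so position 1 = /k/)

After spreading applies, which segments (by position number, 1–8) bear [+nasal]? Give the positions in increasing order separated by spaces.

2 3 4 5 6 7 8

From /m/ at 8 rightward: word edge.
From /m/ at 8 leftward: 7 /e/ → [+nasal]; 6 /o/ → [+nasal]; 5 /o/ → [+nasal]; 4 /i/ → [+nasal]; 3 /u/ → [+nasal]; 2 /i/ → [+nasal]; 1 /k/ blocks.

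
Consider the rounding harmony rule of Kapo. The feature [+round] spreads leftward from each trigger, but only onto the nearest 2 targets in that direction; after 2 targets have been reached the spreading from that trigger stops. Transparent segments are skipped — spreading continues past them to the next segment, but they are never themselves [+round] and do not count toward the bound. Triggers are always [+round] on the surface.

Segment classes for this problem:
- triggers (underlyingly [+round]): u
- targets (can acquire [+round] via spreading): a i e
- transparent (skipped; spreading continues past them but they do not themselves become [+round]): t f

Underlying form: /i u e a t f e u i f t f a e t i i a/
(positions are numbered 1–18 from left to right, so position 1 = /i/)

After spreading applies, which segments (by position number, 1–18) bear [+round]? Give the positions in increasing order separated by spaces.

1 2 4 7 8

From /u/ at 2 leftward: 1 /i/ → [+round]; word edge.
From /u/ at 8 leftward: 7 /e/ → [+round]; 6 /f/ transparent; 5 /t/ transparent; 4 /a/ → [+round]; bound reached.
Targets with no active source: positions 3 9 13 14 16 17 18 stay [-round].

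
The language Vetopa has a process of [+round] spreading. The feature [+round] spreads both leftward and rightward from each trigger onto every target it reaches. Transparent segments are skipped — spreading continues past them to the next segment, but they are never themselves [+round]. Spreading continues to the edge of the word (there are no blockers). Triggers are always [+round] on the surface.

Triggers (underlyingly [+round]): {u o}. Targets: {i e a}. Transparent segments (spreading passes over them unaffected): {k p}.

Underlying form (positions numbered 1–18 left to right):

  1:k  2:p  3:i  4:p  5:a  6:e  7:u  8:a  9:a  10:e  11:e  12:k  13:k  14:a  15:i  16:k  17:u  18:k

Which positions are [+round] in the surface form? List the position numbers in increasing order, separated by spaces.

3 5 6 7 8 9 10 11 14 15 17

From /u/ at 7 rightward: 8 /a/ → [+round]; 9 /a/ → [+round]; 10 /e/ → [+round]; 11 /e/ → [+round]; 12 /k/ transparent; 13 /k/ transparent; 14 /a/ → [+round]; 15 /i/ → [+round]; 16 /k/ transparent; 17 /u/ is itself a trigger — this domain ends here.
From /u/ at 7 leftward: 6 /e/ → [+round]; 5 /a/ → [+round]; 4 /p/ transparent; 3 /i/ → [+round]; 2 /p/ transparent; 1 /k/ transparent; word edge.
From /u/ at 17 rightward: 18 /k/ transparent; word edge.
From /u/ at 17 leftward: 16 /k/ transparent; 15 /i/ → [+round]; 14 /a/ → [+round]; 13 /k/ transparent; 12 /k/ transparent; 11 /e/ → [+round]; 10 /e/ → [+round]; 9 /a/ → [+round]; 8 /a/ → [+round]; 7 /u/ is itself a trigger — this domain ends here.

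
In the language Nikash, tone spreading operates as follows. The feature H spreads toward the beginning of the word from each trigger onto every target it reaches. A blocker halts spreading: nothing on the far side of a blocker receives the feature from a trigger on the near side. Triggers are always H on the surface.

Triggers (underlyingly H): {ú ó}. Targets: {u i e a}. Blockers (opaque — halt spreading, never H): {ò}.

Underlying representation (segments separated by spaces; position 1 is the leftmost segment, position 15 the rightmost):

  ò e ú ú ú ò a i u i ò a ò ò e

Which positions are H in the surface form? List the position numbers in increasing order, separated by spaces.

From /ú/ at 3 leftward: 2 /e/ → H; 1 /ò/ blocks.
From /ú/ at 4 leftward: 3 /ú/ is itself a trigger — this domain ends here.
From /ú/ at 5 leftward: 4 /ú/ is itself a trigger — this domain ends here.
Targets with no active source: positions 7 8 9 10 12 15 stay [-high tone].

2 3 4 5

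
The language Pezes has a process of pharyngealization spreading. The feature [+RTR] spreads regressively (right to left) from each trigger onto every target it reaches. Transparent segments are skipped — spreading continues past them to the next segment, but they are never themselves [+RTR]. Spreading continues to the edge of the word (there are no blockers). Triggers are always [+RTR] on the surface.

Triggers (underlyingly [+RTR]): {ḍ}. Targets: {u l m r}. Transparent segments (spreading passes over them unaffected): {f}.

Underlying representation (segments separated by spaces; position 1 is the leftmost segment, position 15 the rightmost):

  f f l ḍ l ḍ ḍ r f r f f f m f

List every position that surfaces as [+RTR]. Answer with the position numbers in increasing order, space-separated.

From /ḍ/ at 4 leftward: 3 /l/ → [+RTR]; 2 /f/ transparent; 1 /f/ transparent; word edge.
From /ḍ/ at 6 leftward: 5 /l/ → [+RTR]; 4 /ḍ/ is itself a trigger — this domain ends here.
From /ḍ/ at 7 leftward: 6 /ḍ/ is itself a trigger — this domain ends here.
Targets with no active source: positions 8 10 14 stay [-emphatic].

3 4 5 6 7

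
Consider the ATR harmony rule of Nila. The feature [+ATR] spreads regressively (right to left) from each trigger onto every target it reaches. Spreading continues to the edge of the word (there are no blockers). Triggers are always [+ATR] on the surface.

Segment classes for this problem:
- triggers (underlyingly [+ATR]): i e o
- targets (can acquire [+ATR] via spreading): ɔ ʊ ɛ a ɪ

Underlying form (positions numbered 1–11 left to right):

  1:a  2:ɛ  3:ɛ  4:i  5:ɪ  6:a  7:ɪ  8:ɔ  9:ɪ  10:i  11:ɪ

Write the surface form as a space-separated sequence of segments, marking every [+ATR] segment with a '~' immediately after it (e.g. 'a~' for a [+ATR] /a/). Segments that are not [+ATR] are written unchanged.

a~ ɛ~ ɛ~ i~ ɪ~ a~ ɪ~ ɔ~ ɪ~ i~ ɪ

From /i/ at 4 leftward: 3 /ɛ/ → [+ATR]; 2 /ɛ/ → [+ATR]; 1 /a/ → [+ATR]; word edge.
From /i/ at 10 leftward: 9 /ɪ/ → [+ATR]; 8 /ɔ/ → [+ATR]; 7 /ɪ/ → [+ATR]; 6 /a/ → [+ATR]; 5 /ɪ/ → [+ATR]; 4 /i/ is itself a trigger — this domain ends here.
Target with no active source: position 11 stays [-ATR].
[+ATR] positions on the surface: 1 2 3 4 5 6 7 8 9 10.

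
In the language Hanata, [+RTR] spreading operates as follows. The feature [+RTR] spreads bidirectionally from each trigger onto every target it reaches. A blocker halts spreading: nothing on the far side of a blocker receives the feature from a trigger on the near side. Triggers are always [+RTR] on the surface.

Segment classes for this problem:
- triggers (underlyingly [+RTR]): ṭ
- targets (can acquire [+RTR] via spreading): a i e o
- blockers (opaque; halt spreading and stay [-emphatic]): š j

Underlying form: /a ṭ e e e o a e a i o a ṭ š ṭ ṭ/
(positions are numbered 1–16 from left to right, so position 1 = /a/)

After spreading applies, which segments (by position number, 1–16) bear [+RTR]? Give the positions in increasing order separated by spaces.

From /ṭ/ at 2 rightward: 3 /e/ → [+RTR]; 4 /e/ → [+RTR]; 5 /e/ → [+RTR]; 6 /o/ → [+RTR]; 7 /a/ → [+RTR]; 8 /e/ → [+RTR]; 9 /a/ → [+RTR]; 10 /i/ → [+RTR]; 11 /o/ → [+RTR]; 12 /a/ → [+RTR]; 13 /ṭ/ is itself a trigger — this domain ends here.
From /ṭ/ at 2 leftward: 1 /a/ → [+RTR]; word edge.
From /ṭ/ at 13 rightward: 14 /š/ blocks.
From /ṭ/ at 13 leftward: 12 /a/ → [+RTR]; 11 /o/ → [+RTR]; 10 /i/ → [+RTR]; 9 /a/ → [+RTR]; 8 /e/ → [+RTR]; 7 /a/ → [+RTR]; 6 /o/ → [+RTR]; 5 /e/ → [+RTR]; 4 /e/ → [+RTR]; 3 /e/ → [+RTR]; 2 /ṭ/ is itself a trigger — this domain ends here.
From /ṭ/ at 15 rightward: 16 /ṭ/ is itself a trigger — this domain ends here.
From /ṭ/ at 15 leftward: 14 /š/ blocks.
From /ṭ/ at 16 rightward: word edge.
From /ṭ/ at 16 leftward: 15 /ṭ/ is itself a trigger — this domain ends here.

1 2 3 4 5 6 7 8 9 10 11 12 13 15 16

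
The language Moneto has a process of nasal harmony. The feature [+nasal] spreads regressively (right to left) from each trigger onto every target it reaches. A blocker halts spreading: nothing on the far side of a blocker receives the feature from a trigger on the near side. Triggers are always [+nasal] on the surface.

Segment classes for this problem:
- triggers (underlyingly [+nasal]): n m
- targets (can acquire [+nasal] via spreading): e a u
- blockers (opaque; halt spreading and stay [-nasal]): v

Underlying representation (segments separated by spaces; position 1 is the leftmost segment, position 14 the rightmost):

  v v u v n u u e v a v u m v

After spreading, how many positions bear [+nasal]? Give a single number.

3

From /n/ at 5 leftward: 4 /v/ blocks.
From /m/ at 13 leftward: 12 /u/ → [+nasal]; 11 /v/ blocks.
Targets with no active source: positions 3 6 7 8 10 stay [-nasal].
[+nasal] positions on the surface: 5 12 13.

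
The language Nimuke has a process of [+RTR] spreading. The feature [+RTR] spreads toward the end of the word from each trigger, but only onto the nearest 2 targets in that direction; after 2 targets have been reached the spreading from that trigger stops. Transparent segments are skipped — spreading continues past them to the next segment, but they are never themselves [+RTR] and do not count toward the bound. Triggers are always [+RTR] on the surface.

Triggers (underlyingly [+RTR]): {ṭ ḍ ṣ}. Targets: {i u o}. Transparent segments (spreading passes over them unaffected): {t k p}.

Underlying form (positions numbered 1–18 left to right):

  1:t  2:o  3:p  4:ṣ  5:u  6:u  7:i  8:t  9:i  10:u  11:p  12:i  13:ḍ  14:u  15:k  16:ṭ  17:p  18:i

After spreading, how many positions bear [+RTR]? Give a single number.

7

From /ṣ/ at 4 rightward: 5 /u/ → [+RTR]; 6 /u/ → [+RTR]; bound reached.
From /ḍ/ at 13 rightward: 14 /u/ → [+RTR]; 15 /k/ transparent; 16 /ṭ/ is itself a trigger — this domain ends here.
From /ṭ/ at 16 rightward: 17 /p/ transparent; 18 /i/ → [+RTR]; word edge.
Targets with no active source: positions 2 7 9 10 12 stay [-emphatic].
[+RTR] positions on the surface: 4 5 6 13 14 16 18.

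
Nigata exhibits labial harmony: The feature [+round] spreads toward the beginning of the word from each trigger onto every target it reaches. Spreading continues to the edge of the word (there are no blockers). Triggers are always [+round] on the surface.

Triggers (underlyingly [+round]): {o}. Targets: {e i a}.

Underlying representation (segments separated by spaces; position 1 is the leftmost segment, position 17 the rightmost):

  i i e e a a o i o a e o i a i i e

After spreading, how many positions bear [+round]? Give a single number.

From /o/ at 7 leftward: 6 /a/ → [+round]; 5 /a/ → [+round]; 4 /e/ → [+round]; 3 /e/ → [+round]; 2 /i/ → [+round]; 1 /i/ → [+round]; word edge.
From /o/ at 9 leftward: 8 /i/ → [+round]; 7 /o/ is itself a trigger — this domain ends here.
From /o/ at 12 leftward: 11 /e/ → [+round]; 10 /a/ → [+round]; 9 /o/ is itself a trigger — this domain ends here.
Targets with no active source: positions 13 14 15 16 17 stay [-round].
[+round] positions on the surface: 1 2 3 4 5 6 7 8 9 10 11 12.

12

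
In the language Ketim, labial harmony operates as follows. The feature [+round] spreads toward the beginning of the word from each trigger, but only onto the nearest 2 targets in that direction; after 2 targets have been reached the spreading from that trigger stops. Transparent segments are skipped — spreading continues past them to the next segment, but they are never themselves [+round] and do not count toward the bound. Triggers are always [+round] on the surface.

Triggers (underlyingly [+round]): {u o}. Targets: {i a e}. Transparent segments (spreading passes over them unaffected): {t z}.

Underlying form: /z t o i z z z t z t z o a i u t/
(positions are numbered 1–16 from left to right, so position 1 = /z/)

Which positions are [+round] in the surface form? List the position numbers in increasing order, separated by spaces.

3 4 12 13 14 15

From /o/ at 3 leftward: 2 /t/ transparent; 1 /z/ transparent; word edge.
From /o/ at 12 leftward: 11 /z/ transparent; 10 /t/ transparent; 9 /z/ transparent; 8 /t/ transparent; 7 /z/ transparent; 6 /z/ transparent; 5 /z/ transparent; 4 /i/ → [+round]; 3 /o/ is itself a trigger — this domain ends here.
From /u/ at 15 leftward: 14 /i/ → [+round]; 13 /a/ → [+round]; bound reached.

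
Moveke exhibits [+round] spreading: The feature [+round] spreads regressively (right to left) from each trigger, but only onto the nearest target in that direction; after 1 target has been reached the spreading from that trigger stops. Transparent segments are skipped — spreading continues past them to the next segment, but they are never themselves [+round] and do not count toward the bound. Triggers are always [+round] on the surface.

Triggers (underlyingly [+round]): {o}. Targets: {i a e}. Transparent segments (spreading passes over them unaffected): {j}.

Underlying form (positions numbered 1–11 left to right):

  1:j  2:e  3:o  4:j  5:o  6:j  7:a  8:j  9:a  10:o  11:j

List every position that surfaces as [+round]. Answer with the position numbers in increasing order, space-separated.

2 3 5 9 10

From /o/ at 3 leftward: 2 /e/ → [+round]; bound reached.
From /o/ at 5 leftward: 4 /j/ transparent; 3 /o/ is itself a trigger — this domain ends here.
From /o/ at 10 leftward: 9 /a/ → [+round]; bound reached.
Target with no active source: position 7 stays [-round].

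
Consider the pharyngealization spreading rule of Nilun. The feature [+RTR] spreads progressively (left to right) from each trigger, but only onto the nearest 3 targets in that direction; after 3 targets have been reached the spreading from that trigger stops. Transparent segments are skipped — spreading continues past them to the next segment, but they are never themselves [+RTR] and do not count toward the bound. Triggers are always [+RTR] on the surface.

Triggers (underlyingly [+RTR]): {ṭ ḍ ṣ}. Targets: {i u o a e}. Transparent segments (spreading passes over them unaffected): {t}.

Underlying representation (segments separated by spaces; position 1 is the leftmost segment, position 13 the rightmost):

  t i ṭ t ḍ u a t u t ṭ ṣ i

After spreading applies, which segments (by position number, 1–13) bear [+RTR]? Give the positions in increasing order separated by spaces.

3 5 6 7 9 11 12 13

From /ṭ/ at 3 rightward: 4 /t/ transparent; 5 /ḍ/ is itself a trigger — this domain ends here.
From /ḍ/ at 5 rightward: 6 /u/ → [+RTR]; 7 /a/ → [+RTR]; 8 /t/ transparent; 9 /u/ → [+RTR]; bound reached.
From /ṭ/ at 11 rightward: 12 /ṣ/ is itself a trigger — this domain ends here.
From /ṣ/ at 12 rightward: 13 /i/ → [+RTR]; word edge.
Target with no active source: position 2 stays [-emphatic].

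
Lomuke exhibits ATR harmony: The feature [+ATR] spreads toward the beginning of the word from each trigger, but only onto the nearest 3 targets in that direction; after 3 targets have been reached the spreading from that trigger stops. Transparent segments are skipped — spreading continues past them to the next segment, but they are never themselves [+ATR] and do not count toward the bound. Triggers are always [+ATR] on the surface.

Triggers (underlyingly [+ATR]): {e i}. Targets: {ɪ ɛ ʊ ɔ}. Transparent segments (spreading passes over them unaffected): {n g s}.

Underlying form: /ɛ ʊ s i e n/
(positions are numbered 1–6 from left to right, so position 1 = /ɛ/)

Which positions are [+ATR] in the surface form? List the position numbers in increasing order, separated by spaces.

From /i/ at 4 leftward: 3 /s/ transparent; 2 /ʊ/ → [+ATR]; 1 /ɛ/ → [+ATR]; word edge.
From /e/ at 5 leftward: 4 /i/ is itself a trigger — this domain ends here.

1 2 4 5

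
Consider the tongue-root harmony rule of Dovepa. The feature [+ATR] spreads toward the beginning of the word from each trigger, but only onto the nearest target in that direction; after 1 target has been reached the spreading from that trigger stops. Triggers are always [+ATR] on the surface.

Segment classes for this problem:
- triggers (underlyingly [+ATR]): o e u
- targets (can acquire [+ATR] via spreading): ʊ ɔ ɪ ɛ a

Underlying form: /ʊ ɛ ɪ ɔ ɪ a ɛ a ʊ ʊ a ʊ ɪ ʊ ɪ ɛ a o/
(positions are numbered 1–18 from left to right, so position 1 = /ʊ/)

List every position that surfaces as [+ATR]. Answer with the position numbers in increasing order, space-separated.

From /o/ at 18 leftward: 17 /a/ → [+ATR]; bound reached.
Targets with no active source: positions 1 2 3 4 5 6 7 8 9 10 11 12 13 14 15 16 stay [-ATR].

17 18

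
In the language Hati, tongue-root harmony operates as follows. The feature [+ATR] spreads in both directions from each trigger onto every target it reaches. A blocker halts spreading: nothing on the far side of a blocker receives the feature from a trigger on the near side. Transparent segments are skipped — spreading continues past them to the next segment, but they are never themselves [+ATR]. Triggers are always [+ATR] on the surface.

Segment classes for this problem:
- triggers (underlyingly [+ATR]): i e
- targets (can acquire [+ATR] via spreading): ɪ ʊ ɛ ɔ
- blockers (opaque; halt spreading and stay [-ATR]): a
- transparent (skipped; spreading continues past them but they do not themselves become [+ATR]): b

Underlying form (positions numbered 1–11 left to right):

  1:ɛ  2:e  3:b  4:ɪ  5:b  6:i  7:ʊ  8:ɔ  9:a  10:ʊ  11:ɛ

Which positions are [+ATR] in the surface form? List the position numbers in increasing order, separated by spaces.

From /e/ at 2 rightward: 3 /b/ transparent; 4 /ɪ/ → [+ATR]; 5 /b/ transparent; 6 /i/ is itself a trigger — this domain ends here.
From /e/ at 2 leftward: 1 /ɛ/ → [+ATR]; word edge.
From /i/ at 6 rightward: 7 /ʊ/ → [+ATR]; 8 /ɔ/ → [+ATR]; 9 /a/ blocks.
From /i/ at 6 leftward: 5 /b/ transparent; 4 /ɪ/ → [+ATR]; 3 /b/ transparent; 2 /e/ is itself a trigger — this domain ends here.
Targets with no active source: positions 10 11 stay [-ATR].

1 2 4 6 7 8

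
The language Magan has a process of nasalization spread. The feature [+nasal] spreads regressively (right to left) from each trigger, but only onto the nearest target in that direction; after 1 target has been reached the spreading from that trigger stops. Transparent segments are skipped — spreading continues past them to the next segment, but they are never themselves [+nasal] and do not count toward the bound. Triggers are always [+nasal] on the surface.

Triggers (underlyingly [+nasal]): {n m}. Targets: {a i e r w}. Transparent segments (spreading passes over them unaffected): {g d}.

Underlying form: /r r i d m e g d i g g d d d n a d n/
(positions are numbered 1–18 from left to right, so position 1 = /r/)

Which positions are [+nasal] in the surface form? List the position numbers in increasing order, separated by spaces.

3 5 9 15 16 18

From /m/ at 5 leftward: 4 /d/ transparent; 3 /i/ → [+nasal]; bound reached.
From /n/ at 15 leftward: 14 /d/ transparent; 13 /d/ transparent; 12 /d/ transparent; 11 /g/ transparent; 10 /g/ transparent; 9 /i/ → [+nasal]; bound reached.
From /n/ at 18 leftward: 17 /d/ transparent; 16 /a/ → [+nasal]; bound reached.
Targets with no active source: positions 1 2 6 stay [-nasal].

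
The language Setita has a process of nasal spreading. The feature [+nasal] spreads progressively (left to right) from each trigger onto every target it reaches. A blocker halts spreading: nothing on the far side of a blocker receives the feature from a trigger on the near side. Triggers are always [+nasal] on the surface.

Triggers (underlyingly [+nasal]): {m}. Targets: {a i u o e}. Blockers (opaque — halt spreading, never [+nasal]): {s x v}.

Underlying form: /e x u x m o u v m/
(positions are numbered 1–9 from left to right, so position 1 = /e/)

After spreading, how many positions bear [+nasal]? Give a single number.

From /m/ at 5 rightward: 6 /o/ → [+nasal]; 7 /u/ → [+nasal]; 8 /v/ blocks.
From /m/ at 9 rightward: word edge.
Targets with no active source: positions 1 3 stay [-nasal].
[+nasal] positions on the surface: 5 6 7 9.

4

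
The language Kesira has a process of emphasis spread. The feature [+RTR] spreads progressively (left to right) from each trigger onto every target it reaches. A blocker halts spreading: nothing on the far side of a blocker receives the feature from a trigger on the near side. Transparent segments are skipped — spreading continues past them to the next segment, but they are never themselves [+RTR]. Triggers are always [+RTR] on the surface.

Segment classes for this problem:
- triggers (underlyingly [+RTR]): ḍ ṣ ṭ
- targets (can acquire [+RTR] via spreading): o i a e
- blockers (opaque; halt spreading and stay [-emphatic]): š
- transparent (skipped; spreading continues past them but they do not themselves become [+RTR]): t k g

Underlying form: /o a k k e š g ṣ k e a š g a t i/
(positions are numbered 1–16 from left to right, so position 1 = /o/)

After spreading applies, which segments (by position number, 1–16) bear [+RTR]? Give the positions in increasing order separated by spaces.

8 10 11

From /ṣ/ at 8 rightward: 9 /k/ transparent; 10 /e/ → [+RTR]; 11 /a/ → [+RTR]; 12 /š/ blocks.
Targets with no active source: positions 1 2 5 14 16 stay [-emphatic].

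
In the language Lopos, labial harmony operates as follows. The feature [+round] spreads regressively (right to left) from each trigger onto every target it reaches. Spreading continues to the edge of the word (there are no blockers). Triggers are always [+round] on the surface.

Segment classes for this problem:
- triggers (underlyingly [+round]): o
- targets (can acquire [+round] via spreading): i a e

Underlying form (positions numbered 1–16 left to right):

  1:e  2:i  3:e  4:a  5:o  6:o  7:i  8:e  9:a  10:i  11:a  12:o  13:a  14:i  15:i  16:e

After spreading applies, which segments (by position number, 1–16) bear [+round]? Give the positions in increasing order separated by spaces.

1 2 3 4 5 6 7 8 9 10 11 12

From /o/ at 5 leftward: 4 /a/ → [+round]; 3 /e/ → [+round]; 2 /i/ → [+round]; 1 /e/ → [+round]; word edge.
From /o/ at 6 leftward: 5 /o/ is itself a trigger — this domain ends here.
From /o/ at 12 leftward: 11 /a/ → [+round]; 10 /i/ → [+round]; 9 /a/ → [+round]; 8 /e/ → [+round]; 7 /i/ → [+round]; 6 /o/ is itself a trigger — this domain ends here.
Targets with no active source: positions 13 14 15 16 stay [-round].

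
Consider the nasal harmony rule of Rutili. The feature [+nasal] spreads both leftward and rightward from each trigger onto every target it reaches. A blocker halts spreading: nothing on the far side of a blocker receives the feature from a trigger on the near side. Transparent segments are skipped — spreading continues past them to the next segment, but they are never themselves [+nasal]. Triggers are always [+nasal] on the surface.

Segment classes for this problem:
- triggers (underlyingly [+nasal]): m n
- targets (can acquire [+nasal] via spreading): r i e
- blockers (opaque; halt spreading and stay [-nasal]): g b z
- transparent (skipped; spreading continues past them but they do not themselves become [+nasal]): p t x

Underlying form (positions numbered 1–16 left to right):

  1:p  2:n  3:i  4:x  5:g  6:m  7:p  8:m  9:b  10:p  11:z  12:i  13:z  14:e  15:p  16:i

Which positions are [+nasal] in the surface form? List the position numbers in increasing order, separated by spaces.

2 3 6 8

From /n/ at 2 rightward: 3 /i/ → [+nasal]; 4 /x/ transparent; 5 /g/ blocks.
From /n/ at 2 leftward: 1 /p/ transparent; word edge.
From /m/ at 6 rightward: 7 /p/ transparent; 8 /m/ is itself a trigger — this domain ends here.
From /m/ at 6 leftward: 5 /g/ blocks.
From /m/ at 8 rightward: 9 /b/ blocks.
From /m/ at 8 leftward: 7 /p/ transparent; 6 /m/ is itself a trigger — this domain ends here.
Targets with no active source: positions 12 14 16 stay [-nasal].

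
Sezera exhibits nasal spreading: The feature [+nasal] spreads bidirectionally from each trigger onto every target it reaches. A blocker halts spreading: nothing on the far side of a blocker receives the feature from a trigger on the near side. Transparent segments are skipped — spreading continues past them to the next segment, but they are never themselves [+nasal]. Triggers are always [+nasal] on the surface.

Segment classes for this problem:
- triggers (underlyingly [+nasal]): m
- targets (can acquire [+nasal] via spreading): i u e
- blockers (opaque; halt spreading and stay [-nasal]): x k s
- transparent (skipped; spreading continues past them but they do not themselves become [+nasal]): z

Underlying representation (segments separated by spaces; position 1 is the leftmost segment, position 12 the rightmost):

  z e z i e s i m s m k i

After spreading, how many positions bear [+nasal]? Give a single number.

3

From /m/ at 8 rightward: 9 /s/ blocks.
From /m/ at 8 leftward: 7 /i/ → [+nasal]; 6 /s/ blocks.
From /m/ at 10 rightward: 11 /k/ blocks.
From /m/ at 10 leftward: 9 /s/ blocks.
Targets with no active source: positions 2 4 5 12 stay [-nasal].
[+nasal] positions on the surface: 7 8 10.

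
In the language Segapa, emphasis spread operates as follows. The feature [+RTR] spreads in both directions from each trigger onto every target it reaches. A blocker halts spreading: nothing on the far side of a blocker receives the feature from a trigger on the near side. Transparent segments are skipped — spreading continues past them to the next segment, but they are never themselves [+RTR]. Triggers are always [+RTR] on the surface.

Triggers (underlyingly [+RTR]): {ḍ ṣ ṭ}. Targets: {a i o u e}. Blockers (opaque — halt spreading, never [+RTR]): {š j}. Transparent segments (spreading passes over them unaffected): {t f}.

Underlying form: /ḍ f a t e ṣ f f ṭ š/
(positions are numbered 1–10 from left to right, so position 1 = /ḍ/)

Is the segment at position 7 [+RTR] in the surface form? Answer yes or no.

no

From /ḍ/ at 1 rightward: 2 /f/ transparent; 3 /a/ → [+RTR]; 4 /t/ transparent; 5 /e/ → [+RTR]; 6 /ṣ/ is itself a trigger — this domain ends here.
From /ḍ/ at 1 leftward: word edge.
From /ṣ/ at 6 rightward: 7 /f/ transparent; 8 /f/ transparent; 9 /ṭ/ is itself a trigger — this domain ends here.
From /ṣ/ at 6 leftward: 5 /e/ → [+RTR]; 4 /t/ transparent; 3 /a/ → [+RTR]; 2 /f/ transparent; 1 /ḍ/ is itself a trigger — this domain ends here.
From /ṭ/ at 9 rightward: 10 /š/ blocks.
From /ṭ/ at 9 leftward: 8 /f/ transparent; 7 /f/ transparent; 6 /ṣ/ is itself a trigger — this domain ends here.
[+RTR] positions on the surface: 1 3 5 6 9.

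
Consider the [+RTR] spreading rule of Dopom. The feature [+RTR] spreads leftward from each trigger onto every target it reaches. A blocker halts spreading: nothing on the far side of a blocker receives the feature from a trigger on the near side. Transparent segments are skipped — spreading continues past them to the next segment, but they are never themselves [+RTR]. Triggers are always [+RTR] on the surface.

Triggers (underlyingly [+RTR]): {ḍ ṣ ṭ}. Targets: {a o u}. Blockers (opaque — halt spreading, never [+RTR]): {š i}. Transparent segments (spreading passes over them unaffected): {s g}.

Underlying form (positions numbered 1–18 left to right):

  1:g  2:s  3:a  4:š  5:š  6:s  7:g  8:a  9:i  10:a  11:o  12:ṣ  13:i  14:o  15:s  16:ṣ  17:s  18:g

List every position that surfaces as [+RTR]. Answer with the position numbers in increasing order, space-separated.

10 11 12 14 16

From /ṣ/ at 12 leftward: 11 /o/ → [+RTR]; 10 /a/ → [+RTR]; 9 /i/ blocks.
From /ṣ/ at 16 leftward: 15 /s/ transparent; 14 /o/ → [+RTR]; 13 /i/ blocks.
Targets with no active source: positions 3 8 stay [-emphatic].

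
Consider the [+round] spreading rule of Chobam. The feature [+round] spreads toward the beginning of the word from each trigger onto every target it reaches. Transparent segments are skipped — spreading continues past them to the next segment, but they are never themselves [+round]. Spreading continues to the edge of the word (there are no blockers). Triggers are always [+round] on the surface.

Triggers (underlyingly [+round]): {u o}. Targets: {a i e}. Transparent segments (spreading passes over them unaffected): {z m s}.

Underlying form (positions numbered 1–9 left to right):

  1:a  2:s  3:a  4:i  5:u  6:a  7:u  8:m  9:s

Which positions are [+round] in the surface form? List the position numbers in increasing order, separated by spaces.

1 3 4 5 6 7

From /u/ at 5 leftward: 4 /i/ → [+round]; 3 /a/ → [+round]; 2 /s/ transparent; 1 /a/ → [+round]; word edge.
From /u/ at 7 leftward: 6 /a/ → [+round]; 5 /u/ is itself a trigger — this domain ends here.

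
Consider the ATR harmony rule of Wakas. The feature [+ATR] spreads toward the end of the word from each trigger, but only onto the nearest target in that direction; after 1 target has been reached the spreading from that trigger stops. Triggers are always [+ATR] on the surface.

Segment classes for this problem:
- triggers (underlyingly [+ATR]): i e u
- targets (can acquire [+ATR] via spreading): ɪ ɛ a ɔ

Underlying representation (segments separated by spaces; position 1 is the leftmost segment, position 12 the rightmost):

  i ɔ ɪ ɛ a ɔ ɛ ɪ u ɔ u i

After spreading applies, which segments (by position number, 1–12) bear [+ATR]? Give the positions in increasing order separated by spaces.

From /i/ at 1 rightward: 2 /ɔ/ → [+ATR]; bound reached.
From /u/ at 9 rightward: 10 /ɔ/ → [+ATR]; bound reached.
From /u/ at 11 rightward: 12 /i/ is itself a trigger — this domain ends here.
From /i/ at 12 rightward: word edge.
Targets with no active source: positions 3 4 5 6 7 8 stay [-ATR].

1 2 9 10 11 12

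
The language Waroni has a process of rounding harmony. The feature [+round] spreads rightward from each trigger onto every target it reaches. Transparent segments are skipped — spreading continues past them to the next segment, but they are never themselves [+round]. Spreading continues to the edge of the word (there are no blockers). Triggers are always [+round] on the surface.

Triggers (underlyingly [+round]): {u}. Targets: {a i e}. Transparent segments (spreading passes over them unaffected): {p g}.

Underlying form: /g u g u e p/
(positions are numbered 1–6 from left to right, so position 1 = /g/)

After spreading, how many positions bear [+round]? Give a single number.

3

From /u/ at 2 rightward: 3 /g/ transparent; 4 /u/ is itself a trigger — this domain ends here.
From /u/ at 4 rightward: 5 /e/ → [+round]; 6 /p/ transparent; word edge.
[+round] positions on the surface: 2 4 5.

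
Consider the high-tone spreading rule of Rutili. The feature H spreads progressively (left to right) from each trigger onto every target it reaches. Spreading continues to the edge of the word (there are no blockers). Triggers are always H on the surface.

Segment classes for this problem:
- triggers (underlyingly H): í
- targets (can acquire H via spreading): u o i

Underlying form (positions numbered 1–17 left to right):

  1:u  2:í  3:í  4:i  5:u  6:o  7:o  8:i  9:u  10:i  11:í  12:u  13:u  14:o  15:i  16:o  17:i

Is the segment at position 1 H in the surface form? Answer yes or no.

no

From /í/ at 2 rightward: 3 /í/ is itself a trigger — this domain ends here.
From /í/ at 3 rightward: 4 /i/ → H; 5 /u/ → H; 6 /o/ → H; 7 /o/ → H; 8 /i/ → H; 9 /u/ → H; 10 /i/ → H; 11 /í/ is itself a trigger — this domain ends here.
From /í/ at 11 rightward: 12 /u/ → H; 13 /u/ → H; 14 /o/ → H; 15 /i/ → H; 16 /o/ → H; 17 /i/ → H; word edge.
Target with no active source: position 1 stays [-high tone].
H positions on the surface: 2 3 4 5 6 7 8 9 10 11 12 13 14 15 16 17.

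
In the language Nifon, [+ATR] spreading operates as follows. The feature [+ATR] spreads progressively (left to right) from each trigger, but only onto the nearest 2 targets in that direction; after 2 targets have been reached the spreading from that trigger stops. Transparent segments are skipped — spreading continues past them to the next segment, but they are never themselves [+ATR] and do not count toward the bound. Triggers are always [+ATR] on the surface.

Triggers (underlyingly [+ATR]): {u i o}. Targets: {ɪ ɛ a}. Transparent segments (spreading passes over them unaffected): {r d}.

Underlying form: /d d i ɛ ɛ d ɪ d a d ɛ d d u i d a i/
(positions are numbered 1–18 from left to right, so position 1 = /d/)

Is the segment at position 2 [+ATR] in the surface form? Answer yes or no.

From /i/ at 3 rightward: 4 /ɛ/ → [+ATR]; 5 /ɛ/ → [+ATR]; bound reached.
From /u/ at 14 rightward: 15 /i/ is itself a trigger — this domain ends here.
From /i/ at 15 rightward: 16 /d/ transparent; 17 /a/ → [+ATR]; 18 /i/ is itself a trigger — this domain ends here.
From /i/ at 18 rightward: word edge.
Targets with no active source: positions 7 9 11 stay [-ATR].
[+ATR] positions on the surface: 3 4 5 14 15 17 18.

no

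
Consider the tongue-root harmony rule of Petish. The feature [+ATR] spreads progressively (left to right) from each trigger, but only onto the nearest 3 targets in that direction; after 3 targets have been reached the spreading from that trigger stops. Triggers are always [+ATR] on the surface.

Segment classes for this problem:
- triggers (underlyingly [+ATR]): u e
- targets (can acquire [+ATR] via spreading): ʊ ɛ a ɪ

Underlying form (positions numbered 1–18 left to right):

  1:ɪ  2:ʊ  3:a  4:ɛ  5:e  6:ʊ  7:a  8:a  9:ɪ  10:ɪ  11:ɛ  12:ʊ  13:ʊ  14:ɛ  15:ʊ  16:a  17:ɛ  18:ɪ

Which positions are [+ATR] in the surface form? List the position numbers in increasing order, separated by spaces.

From /e/ at 5 rightward: 6 /ʊ/ → [+ATR]; 7 /a/ → [+ATR]; 8 /a/ → [+ATR]; bound reached.
Targets with no active source: positions 1 2 3 4 9 10 11 12 13 14 15 16 17 18 stay [-ATR].

5 6 7 8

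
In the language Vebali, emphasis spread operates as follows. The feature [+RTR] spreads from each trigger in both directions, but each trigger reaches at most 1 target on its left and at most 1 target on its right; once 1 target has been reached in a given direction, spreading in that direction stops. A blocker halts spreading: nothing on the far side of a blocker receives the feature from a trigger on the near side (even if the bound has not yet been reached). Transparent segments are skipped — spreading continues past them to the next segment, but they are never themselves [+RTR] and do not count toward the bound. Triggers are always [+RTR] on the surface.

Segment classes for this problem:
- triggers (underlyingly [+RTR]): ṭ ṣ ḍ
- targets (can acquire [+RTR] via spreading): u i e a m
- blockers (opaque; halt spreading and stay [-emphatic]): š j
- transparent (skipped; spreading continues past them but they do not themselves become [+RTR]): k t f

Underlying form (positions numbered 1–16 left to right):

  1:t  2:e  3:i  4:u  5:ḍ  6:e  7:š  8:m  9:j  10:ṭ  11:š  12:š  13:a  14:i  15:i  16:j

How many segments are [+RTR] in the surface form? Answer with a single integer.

4

From /ḍ/ at 5 rightward: 6 /e/ → [+RTR]; bound reached.
From /ḍ/ at 5 leftward: 4 /u/ → [+RTR]; bound reached.
From /ṭ/ at 10 rightward: 11 /š/ blocks.
From /ṭ/ at 10 leftward: 9 /j/ blocks.
Targets with no active source: positions 2 3 8 13 14 15 stay [-emphatic].
[+RTR] positions on the surface: 4 5 6 10.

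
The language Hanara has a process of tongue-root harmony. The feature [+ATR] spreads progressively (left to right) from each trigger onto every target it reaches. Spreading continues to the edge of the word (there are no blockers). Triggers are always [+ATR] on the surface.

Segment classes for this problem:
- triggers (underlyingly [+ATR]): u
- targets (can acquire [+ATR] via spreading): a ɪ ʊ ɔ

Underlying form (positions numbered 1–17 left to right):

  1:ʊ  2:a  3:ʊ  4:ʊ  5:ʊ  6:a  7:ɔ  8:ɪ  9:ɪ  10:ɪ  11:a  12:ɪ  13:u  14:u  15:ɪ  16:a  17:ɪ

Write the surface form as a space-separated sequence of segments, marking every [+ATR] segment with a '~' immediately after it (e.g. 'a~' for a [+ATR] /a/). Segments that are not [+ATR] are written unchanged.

ʊ a ʊ ʊ ʊ a ɔ ɪ ɪ ɪ a ɪ u~ u~ ɪ~ a~ ɪ~

From /u/ at 13 rightward: 14 /u/ is itself a trigger — this domain ends here.
From /u/ at 14 rightward: 15 /ɪ/ → [+ATR]; 16 /a/ → [+ATR]; 17 /ɪ/ → [+ATR]; word edge.
Targets with no active source: positions 1 2 3 4 5 6 7 8 9 10 11 12 stay [-ATR].
[+ATR] positions on the surface: 13 14 15 16 17.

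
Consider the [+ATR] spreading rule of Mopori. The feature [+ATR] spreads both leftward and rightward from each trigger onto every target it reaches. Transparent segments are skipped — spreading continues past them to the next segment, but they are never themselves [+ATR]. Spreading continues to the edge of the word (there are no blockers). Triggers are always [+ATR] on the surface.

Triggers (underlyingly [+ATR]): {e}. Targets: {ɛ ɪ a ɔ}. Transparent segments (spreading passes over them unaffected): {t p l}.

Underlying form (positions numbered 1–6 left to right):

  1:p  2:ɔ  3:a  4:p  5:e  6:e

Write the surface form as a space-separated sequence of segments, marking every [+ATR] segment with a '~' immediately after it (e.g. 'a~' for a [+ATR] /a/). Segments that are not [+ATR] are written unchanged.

From /e/ at 5 rightward: 6 /e/ is itself a trigger — this domain ends here.
From /e/ at 5 leftward: 4 /p/ transparent; 3 /a/ → [+ATR]; 2 /ɔ/ → [+ATR]; 1 /p/ transparent; word edge.
From /e/ at 6 rightward: word edge.
From /e/ at 6 leftward: 5 /e/ is itself a trigger — this domain ends here.
[+ATR] positions on the surface: 2 3 5 6.

p ɔ~ a~ p e~ e~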